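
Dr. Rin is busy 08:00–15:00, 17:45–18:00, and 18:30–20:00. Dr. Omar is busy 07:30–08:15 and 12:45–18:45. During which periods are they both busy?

08:00–08:15, 12:45–15:00, 17:45–18:00, 18:30–18:45

08:00–15:00 ∩ B → 08:00–08:15, 12:45–15:00.
17:45–18:00 ∩ B → 17:45–18:00.
18:30–20:00 ∩ B → 18:30–18:45.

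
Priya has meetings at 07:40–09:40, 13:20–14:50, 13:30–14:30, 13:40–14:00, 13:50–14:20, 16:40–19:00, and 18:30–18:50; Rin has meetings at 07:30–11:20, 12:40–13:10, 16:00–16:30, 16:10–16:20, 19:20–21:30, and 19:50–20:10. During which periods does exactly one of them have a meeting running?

07:30-07:40, 09:40-11:20, 12:40-13:10, 13:20-14:50, 16:00-16:30, 16:40-19:00, 19:20-21:30

A, merged: 07:40-09:40, 13:20-14:50, 16:40-19:00.
B, merged: 07:30-11:20, 12:40-13:10, 16:00-16:30, 19:20-21:30.
Only in the first: 13:20-14:50, 16:40-19:00.
Only in the second: 07:30-07:40, 09:40-11:20, 12:40-13:10, 16:00-16:30, 19:20-21:30.
Together these are the periods covered by exactly one.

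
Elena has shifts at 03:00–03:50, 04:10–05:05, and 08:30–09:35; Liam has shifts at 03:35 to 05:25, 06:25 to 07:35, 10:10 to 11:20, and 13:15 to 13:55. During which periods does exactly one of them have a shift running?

A \ B = 03:00–03:35, 08:30–09:35.
B \ A = 03:50–04:10, 05:05–05:25, 06:25–07:35, 10:10–11:20, 13:15–13:55.
Union of the two gives the symmetric difference.

03:00–03:35, 03:50–04:10, 05:05–05:25, 06:25–07:35, 08:30–09:35, 10:10–11:20, 13:15–13:55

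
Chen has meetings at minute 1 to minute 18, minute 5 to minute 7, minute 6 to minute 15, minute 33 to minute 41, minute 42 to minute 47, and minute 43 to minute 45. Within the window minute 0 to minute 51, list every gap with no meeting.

After merging, the occupied span is minute 1 to minute 18, minute 33 to minute 41, minute 42 to minute 47.
Gaps within minute 0 to minute 51: minute 0 to minute 1, minute 18 to minute 33, minute 41 to minute 42, minute 47 to minute 51.

minute 0 to minute 1, minute 18 to minute 33, minute 41 to minute 42, minute 47 to minute 51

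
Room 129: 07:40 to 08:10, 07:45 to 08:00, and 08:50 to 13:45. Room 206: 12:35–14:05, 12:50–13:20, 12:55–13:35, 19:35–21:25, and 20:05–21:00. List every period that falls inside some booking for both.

12:35–13:45

First set merges to 07:40–08:10, 08:50–13:45.
Second set merges to 12:35–14:05, 19:35–21:25.
07:40–08:10: no overlap with the second set.
08:50–13:45 meets the second set on 12:35–13:45.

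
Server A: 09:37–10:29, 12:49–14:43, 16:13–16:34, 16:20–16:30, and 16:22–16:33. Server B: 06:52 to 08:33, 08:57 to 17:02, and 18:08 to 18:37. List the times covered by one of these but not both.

06:52–08:33, 08:57–09:37, 10:29–12:49, 14:43–16:13, 16:34–17:02, 18:08–18:37

Merge the first list: 09:37–10:29, 12:49–14:43, 16:13–16:34.
A \ B = none.
B \ A = 06:52–08:33, 08:57–09:37, 10:29–12:49, 14:43–16:13, 16:34–17:02, 18:08–18:37.
Union of the two gives the symmetric difference.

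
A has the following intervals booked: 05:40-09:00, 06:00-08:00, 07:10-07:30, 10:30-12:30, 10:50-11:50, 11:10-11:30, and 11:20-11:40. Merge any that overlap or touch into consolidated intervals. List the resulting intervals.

05:40-09:00, 10:30-12:30

06:00-08:00 overlaps/touches 05:40-09:00 → extend to 05:40-09:00.
07:10-07:30 overlaps/touches 05:40-09:00 → extend to 05:40-09:00.
10:30-12:30 is disjoint → start new block.
10:50-11:50 overlaps/touches 10:30-12:30 → extend to 10:30-12:30.
11:10-11:30 overlaps/touches 10:30-12:30 → extend to 10:30-12:30.
11:20-11:40 overlaps/touches 10:30-12:30 → extend to 10:30-12:30.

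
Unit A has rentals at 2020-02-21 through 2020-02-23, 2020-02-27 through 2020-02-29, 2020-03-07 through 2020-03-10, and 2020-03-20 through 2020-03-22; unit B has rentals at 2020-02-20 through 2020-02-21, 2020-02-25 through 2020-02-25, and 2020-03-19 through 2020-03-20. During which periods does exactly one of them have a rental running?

2020-02-20 through 2020-02-20, 2020-02-22 through 2020-02-23, 2020-02-25 through 2020-02-25, 2020-02-27 through 2020-02-29, 2020-03-07 through 2020-03-10, 2020-03-19 through 2020-03-19, 2020-03-21 through 2020-03-22

Only in the first: 2020-02-22 through 2020-02-23, 2020-02-27 through 2020-02-29, 2020-03-07 through 2020-03-10, 2020-03-21 through 2020-03-22.
Only in the second: 2020-02-20 through 2020-02-20, 2020-02-25 through 2020-02-25, 2020-03-19 through 2020-03-19.
Together these are the periods covered by exactly one.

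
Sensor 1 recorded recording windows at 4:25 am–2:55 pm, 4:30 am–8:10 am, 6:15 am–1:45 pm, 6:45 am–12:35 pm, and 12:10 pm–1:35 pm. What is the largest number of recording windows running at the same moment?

4

At 6:45 am, 4 of the intervals are simultaneously active.
No point has more.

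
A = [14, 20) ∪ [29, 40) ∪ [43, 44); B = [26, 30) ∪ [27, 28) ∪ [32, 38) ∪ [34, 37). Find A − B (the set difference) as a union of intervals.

[14, 20) ∪ [30, 32) ∪ [38, 40) ∪ [43, 44)

Second set merges to [26, 30), [32, 38).
[14, 20): nothing removed.
[29, 40) \ B = [30, 32), [38, 40).
[43, 44): nothing removed.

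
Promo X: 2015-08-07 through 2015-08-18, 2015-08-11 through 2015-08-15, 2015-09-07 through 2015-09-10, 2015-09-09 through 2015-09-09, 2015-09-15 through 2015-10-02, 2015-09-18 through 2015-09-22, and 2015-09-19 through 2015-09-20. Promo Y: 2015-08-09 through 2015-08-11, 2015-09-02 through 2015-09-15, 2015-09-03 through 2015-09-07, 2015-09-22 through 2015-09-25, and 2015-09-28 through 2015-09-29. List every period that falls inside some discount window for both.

Merge the first list: 2015-08-07 through 2015-08-18, 2015-09-07 through 2015-09-10, 2015-09-15 through 2015-10-02.
Merge the second list: 2015-08-09 through 2015-08-11, 2015-09-02 through 2015-09-15, 2015-09-22 through 2015-09-25, 2015-09-28 through 2015-09-29.
2015-08-07 through 2015-08-18 ∩ B → 2015-08-09 through 2015-08-11.
2015-09-07 through 2015-09-10 ∩ B → 2015-09-07 through 2015-09-10.
2015-09-15 through 2015-10-02 ∩ B → 2015-09-15 through 2015-09-15, 2015-09-22 through 2015-09-25, 2015-09-28 through 2015-09-29.

2015-08-09 through 2015-08-11, 2015-09-07 through 2015-09-10, 2015-09-15 through 2015-09-15, 2015-09-22 through 2015-09-25, 2015-09-28 through 2015-09-29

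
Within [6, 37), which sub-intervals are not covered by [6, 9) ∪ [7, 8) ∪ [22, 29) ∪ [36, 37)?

After merging, the occupied span is [6, 9), [22, 29), [36, 37).
Complement within [6, 37): [9, 22), [29, 36).

[9, 22) ∪ [29, 36)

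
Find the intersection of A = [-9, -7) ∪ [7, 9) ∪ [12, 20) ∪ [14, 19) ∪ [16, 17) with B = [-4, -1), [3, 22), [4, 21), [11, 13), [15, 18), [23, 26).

A, merged: [-9, -7), [7, 9), [12, 20).
B, merged: [-4, -1), [3, 22), [23, 26).
[-9, -7): no overlap with the second set.
[7, 9) meets the second set on [7, 9).
[12, 20) meets the second set on [12, 20).

[7, 9) ∪ [12, 20)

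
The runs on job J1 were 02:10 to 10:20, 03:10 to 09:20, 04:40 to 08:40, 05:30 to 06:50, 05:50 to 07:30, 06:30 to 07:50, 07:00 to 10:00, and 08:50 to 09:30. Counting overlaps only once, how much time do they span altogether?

Merged: 02:10-10:20.
Length: 8 h 10 min.

8 h 10 min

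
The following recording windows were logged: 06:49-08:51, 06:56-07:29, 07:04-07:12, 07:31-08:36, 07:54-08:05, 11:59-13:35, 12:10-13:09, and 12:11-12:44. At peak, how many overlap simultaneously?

Walk the sorted start/end points keeping a running depth.
The depth first hits 3 at 07:04.

3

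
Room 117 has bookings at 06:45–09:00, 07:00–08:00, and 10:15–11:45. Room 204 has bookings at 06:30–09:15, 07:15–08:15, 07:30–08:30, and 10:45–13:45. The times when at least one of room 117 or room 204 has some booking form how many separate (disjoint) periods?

A, merged: 06:45-09:00, 10:15-11:45.
B, merged: 06:30-09:15, 10:45-13:45.
A ∪ B = 06:30-09:15, 10:15-13:45.
That is 2 disjoint pieces.

2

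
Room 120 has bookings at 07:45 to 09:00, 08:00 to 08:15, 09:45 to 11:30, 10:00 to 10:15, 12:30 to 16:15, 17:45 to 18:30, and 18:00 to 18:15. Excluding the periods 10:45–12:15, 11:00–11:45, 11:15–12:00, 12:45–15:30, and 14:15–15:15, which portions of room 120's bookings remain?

07:45-09:00, 09:45-10:45, 12:30-12:45, 15:30-16:15, 17:45-18:30

First set merges to 07:45-09:00, 09:45-11:30, 12:30-16:15, 17:45-18:30.
Second set merges to 10:45-12:15, 12:45-15:30.
07:45-09:00 is untouched.
09:45-11:30 with B removed leaves 09:45-10:45.
12:30-16:15 with B removed leaves 12:30-12:45, 15:30-16:15.
17:45-18:30 is untouched.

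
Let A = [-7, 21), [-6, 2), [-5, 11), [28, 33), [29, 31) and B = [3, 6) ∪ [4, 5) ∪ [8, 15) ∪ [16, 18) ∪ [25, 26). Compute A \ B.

[-7, 3) ∪ [6, 8) ∪ [15, 16) ∪ [18, 21) ∪ [28, 33)

A, merged: [-7, 21), [28, 33).
B, merged: [3, 6), [8, 15), [16, 18), [25, 26).
[-7, 21) \ B = [-7, 3), [6, 8), [15, 16), [18, 21).
[28, 33): nothing removed.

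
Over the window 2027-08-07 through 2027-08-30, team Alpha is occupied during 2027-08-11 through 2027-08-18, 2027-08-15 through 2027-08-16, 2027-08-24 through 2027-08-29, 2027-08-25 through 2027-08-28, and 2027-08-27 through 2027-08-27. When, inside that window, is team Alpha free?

2027-08-07 through 2027-08-10, 2027-08-19 through 2027-08-23, 2027-08-30 through 2027-08-30

Covered (merged): 2027-08-11 through 2027-08-18, 2027-08-24 through 2027-08-29.
Uncovered inside 2027-08-07 through 2027-08-30: 2027-08-07 through 2027-08-10, 2027-08-19 through 2027-08-23, 2027-08-30 through 2027-08-30.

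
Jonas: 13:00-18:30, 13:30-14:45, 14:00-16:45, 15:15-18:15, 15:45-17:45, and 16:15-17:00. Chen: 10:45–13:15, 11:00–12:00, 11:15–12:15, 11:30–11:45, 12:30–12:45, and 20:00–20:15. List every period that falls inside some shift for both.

13:00–13:15

A, merged: 13:00–18:30.
B, merged: 10:45–13:15, 20:00–20:15.
13:00–18:30 ∩ B → 13:00–13:15.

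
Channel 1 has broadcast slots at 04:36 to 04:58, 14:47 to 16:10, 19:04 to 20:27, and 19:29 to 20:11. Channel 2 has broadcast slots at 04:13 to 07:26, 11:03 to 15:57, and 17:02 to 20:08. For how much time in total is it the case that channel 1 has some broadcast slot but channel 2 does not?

A, merged: 04:36–04:58, 14:47–16:10, 19:04–20:27.
A \ B = 15:57–16:10, 20:08–20:27.
Total: 13 min + 19 min = 32 min.

32 min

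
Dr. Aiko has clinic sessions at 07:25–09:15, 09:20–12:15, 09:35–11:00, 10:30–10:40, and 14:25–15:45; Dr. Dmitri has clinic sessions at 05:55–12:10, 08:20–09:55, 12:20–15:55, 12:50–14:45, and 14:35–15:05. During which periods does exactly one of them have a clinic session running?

05:55–07:25, 09:15–09:20, 12:10–12:15, 12:20–14:25, 15:45–15:55

A, merged: 07:25–09:15, 09:20–12:15, 14:25–15:45.
B, merged: 05:55–12:10, 12:20–15:55.
A \ B = 12:10–12:15.
B \ A = 05:55–07:25, 09:15–09:20, 12:20–14:25, 15:45–15:55.
Union of the two gives the symmetric difference.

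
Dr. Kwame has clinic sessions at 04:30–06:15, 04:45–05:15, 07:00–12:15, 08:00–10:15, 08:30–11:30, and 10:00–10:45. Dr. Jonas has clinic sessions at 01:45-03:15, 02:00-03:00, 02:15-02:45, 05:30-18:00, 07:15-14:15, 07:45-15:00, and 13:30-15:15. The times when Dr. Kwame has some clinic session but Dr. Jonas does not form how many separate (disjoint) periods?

1

Merge the first list: 04:30–06:15, 07:00–12:15.
Merge the second list: 01:45–03:15, 05:30–18:00.
A \ B = 04:30–05:30.
That is 1 disjoint piece.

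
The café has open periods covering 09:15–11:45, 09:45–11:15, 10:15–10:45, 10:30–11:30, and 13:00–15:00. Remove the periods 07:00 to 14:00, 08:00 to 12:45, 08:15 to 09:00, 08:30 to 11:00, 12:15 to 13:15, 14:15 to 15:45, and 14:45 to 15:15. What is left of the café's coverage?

First set merges to 09:15-11:45, 13:00-15:00.
Second set merges to 07:00-14:00, 14:15-15:45.
09:15-11:45: fully covered by B → removed.
13:00-15:00 minus B → 14:00-14:15.

14:00-14:15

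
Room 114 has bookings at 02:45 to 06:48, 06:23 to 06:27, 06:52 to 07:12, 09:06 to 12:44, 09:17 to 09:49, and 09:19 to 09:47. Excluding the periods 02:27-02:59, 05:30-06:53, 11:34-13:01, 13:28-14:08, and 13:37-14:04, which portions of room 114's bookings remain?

A, merged: 02:45–06:48, 06:52–07:12, 09:06–12:44.
B, merged: 02:27–02:59, 05:30–06:53, 11:34–13:01, 13:28–14:08.
02:45–06:48 \ B = 02:59–05:30.
06:52–07:12 \ B = 06:53–07:12.
09:06–12:44 \ B = 09:06–11:34.

02:59–05:30, 06:53–07:12, 09:06–11:34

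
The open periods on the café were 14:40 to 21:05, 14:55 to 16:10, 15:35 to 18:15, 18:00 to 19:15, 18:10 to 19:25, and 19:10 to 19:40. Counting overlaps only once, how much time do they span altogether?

Merged: 14:40–21:05.
Length: 6 h 25 min.

6 h 25 min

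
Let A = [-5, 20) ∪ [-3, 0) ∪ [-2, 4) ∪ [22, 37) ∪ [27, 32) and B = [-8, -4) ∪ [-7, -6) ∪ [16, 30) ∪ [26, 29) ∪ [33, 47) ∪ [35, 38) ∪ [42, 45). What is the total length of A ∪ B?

Merge the first list: [-5, 20), [22, 37).
Merge the second list: [-8, -4), [16, 30), [33, 47).
A ∪ B = [-8, 47).
Total: 55.

55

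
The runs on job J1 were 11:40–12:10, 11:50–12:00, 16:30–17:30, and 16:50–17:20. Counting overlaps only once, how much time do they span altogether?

1 h 30 min

Merged: 11:40–12:10, 16:30–17:30.
Lengths: 30 min + 1 h = 1 h 30 min.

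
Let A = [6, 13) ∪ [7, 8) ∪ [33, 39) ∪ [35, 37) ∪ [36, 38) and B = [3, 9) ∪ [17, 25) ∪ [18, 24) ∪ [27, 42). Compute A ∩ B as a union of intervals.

A, merged: [6, 13), [33, 39).
B, merged: [3, 9), [17, 25), [27, 42).
[6, 13) overlaps B on [6, 9).
[33, 39) overlaps B on [33, 39).

[6, 9) ∪ [33, 39)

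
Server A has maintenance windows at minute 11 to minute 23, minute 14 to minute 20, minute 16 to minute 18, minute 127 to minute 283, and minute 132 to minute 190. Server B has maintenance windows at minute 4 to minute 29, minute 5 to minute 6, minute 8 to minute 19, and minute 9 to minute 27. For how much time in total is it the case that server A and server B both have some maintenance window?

12 minutes

Merge the first list: minute 11 to minute 23, minute 127 to minute 283.
Merge the second list: minute 4 to minute 29.
A ∩ B = minute 11 to minute 23.
Total: 12 minutes.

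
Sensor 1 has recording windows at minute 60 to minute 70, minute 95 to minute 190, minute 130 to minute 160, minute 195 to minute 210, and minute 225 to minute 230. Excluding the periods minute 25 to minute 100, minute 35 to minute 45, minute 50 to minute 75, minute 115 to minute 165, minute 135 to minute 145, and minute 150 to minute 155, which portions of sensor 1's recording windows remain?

First set merges to minute 60 to minute 70, minute 95 to minute 190, minute 195 to minute 210, minute 225 to minute 230.
Second set merges to minute 25 to minute 100, minute 115 to minute 165.
minute 60 to minute 70 lies entirely inside B → drops out.
minute 95 to minute 190 with B removed leaves minute 100 to minute 115, minute 165 to minute 190.
minute 195 to minute 210 is untouched.
minute 225 to minute 230 is untouched.

minute 100 to minute 115, minute 165 to minute 190, minute 195 to minute 210, minute 225 to minute 230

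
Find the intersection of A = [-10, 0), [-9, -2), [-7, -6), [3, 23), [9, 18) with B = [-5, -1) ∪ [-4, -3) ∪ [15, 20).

A, merged: [-10, 0), [3, 23).
B, merged: [-5, -1), [15, 20).
[-10, 0) overlaps B on [-5, -1).
[3, 23) overlaps B on [15, 20).

[-5, -1) ∪ [15, 20)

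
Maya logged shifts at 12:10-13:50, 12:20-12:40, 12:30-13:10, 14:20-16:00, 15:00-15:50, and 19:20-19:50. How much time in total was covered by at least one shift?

3 h 50 min

Merged: 12:10–13:50, 14:20–16:00, 19:20–19:50.
Lengths: 1 h 40 min + 1 h 40 min + 30 min = 3 h 50 min.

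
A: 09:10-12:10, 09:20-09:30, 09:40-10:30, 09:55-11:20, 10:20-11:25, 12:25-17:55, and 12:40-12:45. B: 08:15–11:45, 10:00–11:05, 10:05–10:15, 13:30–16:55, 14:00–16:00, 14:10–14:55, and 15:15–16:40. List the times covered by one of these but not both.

A, merged: 09:10–12:10, 12:25–17:55.
B, merged: 08:15–11:45, 13:30–16:55.
Only in the first: 11:45–12:10, 12:25–13:30, 16:55–17:55.
Only in the second: 08:15–09:10.
Together these are the periods covered by exactly one.

08:15–09:10, 11:45–12:10, 12:25–13:30, 16:55–17:55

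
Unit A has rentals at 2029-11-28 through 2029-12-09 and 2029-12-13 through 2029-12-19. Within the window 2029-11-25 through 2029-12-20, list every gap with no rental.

After merging, the occupied span is 2029-11-28 through 2029-12-09, 2029-12-13 through 2029-12-19.
Gaps within 2029-11-25 through 2029-12-20: 2029-11-25 through 2029-11-27, 2029-12-10 through 2029-12-12, 2029-12-20 through 2029-12-20.

2029-11-25 through 2029-11-27, 2029-12-10 through 2029-12-12, 2029-12-20 through 2029-12-20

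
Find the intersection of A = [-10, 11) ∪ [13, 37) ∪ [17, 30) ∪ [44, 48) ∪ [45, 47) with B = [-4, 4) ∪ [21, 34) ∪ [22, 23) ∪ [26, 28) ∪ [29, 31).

[-4, 4) ∪ [21, 34)

Merge the first list: [-10, 11), [13, 37), [44, 48).
Merge the second list: [-4, 4), [21, 34).
[-10, 11) overlaps B on [-4, 4).
[13, 37) overlaps B on [21, 34).
[44, 48) falls entirely outside B.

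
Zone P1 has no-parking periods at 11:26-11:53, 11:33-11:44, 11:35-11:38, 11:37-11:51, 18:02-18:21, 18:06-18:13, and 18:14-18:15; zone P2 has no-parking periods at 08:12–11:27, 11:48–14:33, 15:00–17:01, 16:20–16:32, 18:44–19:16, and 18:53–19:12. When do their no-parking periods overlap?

A, merged: 11:26-11:53, 18:02-18:21.
B, merged: 08:12-11:27, 11:48-14:33, 15:00-17:01, 18:44-19:16.
11:26-11:53 ∩ B → 11:26-11:27, 11:48-11:53.
18:02-18:21 meets no B interval.

11:26-11:27, 11:48-11:53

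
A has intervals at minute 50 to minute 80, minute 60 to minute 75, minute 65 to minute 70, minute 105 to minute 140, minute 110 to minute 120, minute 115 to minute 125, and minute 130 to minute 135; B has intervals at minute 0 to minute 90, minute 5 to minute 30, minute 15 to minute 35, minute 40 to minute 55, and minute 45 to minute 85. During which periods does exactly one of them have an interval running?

Merge the first list: minute 50 to minute 80, minute 105 to minute 140.
Merge the second list: minute 0 to minute 90.
Only in the first: minute 105 to minute 140.
Only in the second: minute 0 to minute 50, minute 80 to minute 90.
Together these are the periods covered by exactly one.

minute 0 to minute 50, minute 80 to minute 90, minute 105 to minute 140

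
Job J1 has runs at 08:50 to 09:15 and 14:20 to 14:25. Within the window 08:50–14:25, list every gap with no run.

After merging, the occupied span is 08:50–09:15, 14:20–14:25.
Gaps within 08:50–14:25: 09:15–14:20.

09:15–14:20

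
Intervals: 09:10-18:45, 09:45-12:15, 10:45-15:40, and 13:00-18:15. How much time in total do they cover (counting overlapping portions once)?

Merged: 09:10–18:45.
Length: 9 h 35 min.

9 h 35 min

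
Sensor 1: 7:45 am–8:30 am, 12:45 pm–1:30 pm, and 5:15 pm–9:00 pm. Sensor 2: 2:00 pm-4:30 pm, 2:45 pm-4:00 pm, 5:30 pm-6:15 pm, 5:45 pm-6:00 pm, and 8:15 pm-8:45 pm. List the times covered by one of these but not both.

7:45 am–8:30 am, 12:45 pm–1:30 pm, 2:00 pm–4:30 pm, 5:15 pm–5:30 pm, 6:15 pm–8:15 pm, 8:45 pm–9:00 pm

Merge the second list: 2:00 pm–4:30 pm, 5:30 pm–6:15 pm, 8:15 pm–8:45 pm.
A \ B = 7:45 am–8:30 am, 12:45 pm–1:30 pm, 5:15 pm–5:30 pm, 6:15 pm–8:15 pm, 8:45 pm–9:00 pm.
B \ A = 2:00 pm–4:30 pm.
Union of the two gives the symmetric difference.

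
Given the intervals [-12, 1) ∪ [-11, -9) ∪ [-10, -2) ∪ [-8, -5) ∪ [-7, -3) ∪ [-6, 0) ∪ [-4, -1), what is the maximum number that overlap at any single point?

Sweep endpoints in order; track running count of active intervals.
Peak of 5 reached at -6.

5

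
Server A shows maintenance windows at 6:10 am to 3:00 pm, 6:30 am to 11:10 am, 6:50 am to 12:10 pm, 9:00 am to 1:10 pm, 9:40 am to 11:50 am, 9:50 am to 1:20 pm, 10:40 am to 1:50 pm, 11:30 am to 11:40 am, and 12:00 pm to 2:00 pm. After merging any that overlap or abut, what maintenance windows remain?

6:30 am-11:10 am overlaps/touches 6:10 am-3:00 pm → extend to 6:10 am-3:00 pm.
6:50 am-12:10 pm overlaps/touches 6:10 am-3:00 pm → extend to 6:10 am-3:00 pm.
9:00 am-1:10 pm overlaps/touches 6:10 am-3:00 pm → extend to 6:10 am-3:00 pm.
9:40 am-11:50 am overlaps/touches 6:10 am-3:00 pm → extend to 6:10 am-3:00 pm.
9:50 am-1:20 pm overlaps/touches 6:10 am-3:00 pm → extend to 6:10 am-3:00 pm.
10:40 am-1:50 pm overlaps/touches 6:10 am-3:00 pm → extend to 6:10 am-3:00 pm.
11:30 am-11:40 am overlaps/touches 6:10 am-3:00 pm → extend to 6:10 am-3:00 pm.
12:00 pm-2:00 pm overlaps/touches 6:10 am-3:00 pm → extend to 6:10 am-3:00 pm.

6:10 am-3:00 pm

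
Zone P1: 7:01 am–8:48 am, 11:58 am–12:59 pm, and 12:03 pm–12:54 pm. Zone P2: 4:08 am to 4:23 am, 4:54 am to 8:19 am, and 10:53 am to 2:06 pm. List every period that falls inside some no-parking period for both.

7:01 am-8:19 am, 11:58 am-12:59 pm

First set merges to 7:01 am-8:48 am, 11:58 am-12:59 pm.
7:01 am-8:48 am overlaps B on 7:01 am-8:19 am.
11:58 am-12:59 pm overlaps B on 11:58 am-12:59 pm.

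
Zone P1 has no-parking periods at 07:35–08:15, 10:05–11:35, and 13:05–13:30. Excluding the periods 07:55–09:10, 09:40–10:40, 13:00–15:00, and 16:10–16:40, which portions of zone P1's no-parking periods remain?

07:35-07:55, 10:40-11:35

07:35-08:15 with B removed leaves 07:35-07:55.
10:05-11:35 with B removed leaves 10:40-11:35.
13:05-13:30 lies entirely inside B → drops out.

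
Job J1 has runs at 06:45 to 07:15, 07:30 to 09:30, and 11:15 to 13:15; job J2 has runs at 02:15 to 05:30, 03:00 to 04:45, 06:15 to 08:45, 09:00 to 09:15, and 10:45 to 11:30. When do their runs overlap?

06:45–07:15, 07:30–08:45, 09:00–09:15, 11:15–11:30

Second set merges to 02:15–05:30, 06:15–08:45, 09:00–09:15, 10:45–11:30.
06:45–07:15 overlaps B on 06:45–07:15.
07:30–09:30 overlaps B on 07:30–08:45, 09:00–09:15.
11:15–13:15 overlaps B on 11:15–11:30.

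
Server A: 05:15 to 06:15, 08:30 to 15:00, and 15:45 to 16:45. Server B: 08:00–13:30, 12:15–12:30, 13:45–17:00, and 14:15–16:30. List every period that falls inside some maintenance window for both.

08:30–13:30, 13:45–15:00, 15:45–16:45

B, merged: 08:00–13:30, 13:45–17:00.
05:15–06:15: no overlap with the second set.
08:30–15:00 meets the second set on 08:30–13:30, 13:45–15:00.
15:45–16:45 meets the second set on 15:45–16:45.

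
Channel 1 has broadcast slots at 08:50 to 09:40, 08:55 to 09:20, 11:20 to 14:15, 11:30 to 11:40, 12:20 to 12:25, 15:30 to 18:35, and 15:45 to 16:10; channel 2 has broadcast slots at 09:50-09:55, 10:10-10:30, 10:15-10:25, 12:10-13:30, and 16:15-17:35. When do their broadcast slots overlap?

Merge the first list: 08:50–09:40, 11:20–14:15, 15:30–18:35.
Merge the second list: 09:50–09:55, 10:10–10:30, 12:10–13:30, 16:15–17:35.
08:50–09:40 meets no B interval.
11:20–14:15 ∩ B → 12:10–13:30.
15:30–18:35 ∩ B → 16:15–17:35.

12:10–13:30, 16:15–17:35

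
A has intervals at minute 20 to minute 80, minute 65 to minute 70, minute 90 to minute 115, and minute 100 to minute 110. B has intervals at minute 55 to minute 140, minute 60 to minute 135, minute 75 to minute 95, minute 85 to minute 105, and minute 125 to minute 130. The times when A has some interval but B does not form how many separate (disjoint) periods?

1

Merge the first list: minute 20 to minute 80, minute 90 to minute 115.
Merge the second list: minute 55 to minute 140.
A \ B = minute 20 to minute 55.
That is 1 disjoint piece.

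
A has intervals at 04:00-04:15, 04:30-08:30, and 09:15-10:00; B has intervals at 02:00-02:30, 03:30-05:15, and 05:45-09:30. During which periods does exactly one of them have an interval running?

A but not B: 05:15–05:45, 09:30–10:00.
B but not A: 02:00–02:30, 03:30–04:00, 04:15–04:30, 08:30–09:15.
Combining gives A △ B.

02:00–02:30, 03:30–04:00, 04:15–04:30, 05:15–05:45, 08:30–09:15, 09:30–10:00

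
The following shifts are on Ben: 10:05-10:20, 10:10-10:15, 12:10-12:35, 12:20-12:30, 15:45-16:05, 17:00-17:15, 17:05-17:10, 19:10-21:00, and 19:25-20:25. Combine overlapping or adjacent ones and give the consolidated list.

10:10-10:15 overlaps/touches 10:05-10:20 → extend to 10:05-10:20.
12:10-12:35 is disjoint → start new block.
12:20-12:30 overlaps/touches 12:10-12:35 → extend to 12:10-12:35.
15:45-16:05 is disjoint → start new block.
17:00-17:15 is disjoint → start new block.
17:05-17:10 overlaps/touches 17:00-17:15 → extend to 17:00-17:15.
19:10-21:00 is disjoint → start new block.
19:25-20:25 overlaps/touches 19:10-21:00 → extend to 19:10-21:00.

10:05-10:20, 12:10-12:35, 15:45-16:05, 17:00-17:15, 19:10-21:00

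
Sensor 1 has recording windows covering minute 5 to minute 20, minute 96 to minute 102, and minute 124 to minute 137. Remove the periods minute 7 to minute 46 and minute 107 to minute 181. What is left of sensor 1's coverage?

minute 5 to minute 20 with B removed leaves minute 5 to minute 7.
minute 96 to minute 102 is untouched.
minute 124 to minute 137 lies entirely inside B → drops out.

minute 5 to minute 7, minute 96 to minute 102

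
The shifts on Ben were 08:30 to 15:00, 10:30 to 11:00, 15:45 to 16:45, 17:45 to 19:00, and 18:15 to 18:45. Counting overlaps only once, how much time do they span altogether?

Merged: 08:30–15:00, 15:45–16:45, 17:45–19:00.
Lengths: 6 h 30 min + 1 h + 1 h 15 min = 8 h 45 min.

8 h 45 min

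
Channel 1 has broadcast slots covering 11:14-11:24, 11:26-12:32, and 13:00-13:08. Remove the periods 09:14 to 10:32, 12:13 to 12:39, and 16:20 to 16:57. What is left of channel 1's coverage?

11:14-11:24, 11:26-12:13, 13:00-13:08

11:14-11:24: nothing removed.
11:26-12:32 \ B = 11:26-12:13.
13:00-13:08: nothing removed.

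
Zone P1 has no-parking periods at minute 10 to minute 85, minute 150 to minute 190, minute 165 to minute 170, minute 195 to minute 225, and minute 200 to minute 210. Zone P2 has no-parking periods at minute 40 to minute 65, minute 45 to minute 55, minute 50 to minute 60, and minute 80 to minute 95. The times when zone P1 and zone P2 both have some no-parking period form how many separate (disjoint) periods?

2

Merge the first list: minute 10 to minute 85, minute 150 to minute 190, minute 195 to minute 225.
Merge the second list: minute 40 to minute 65, minute 80 to minute 95.
A ∩ B = minute 40 to minute 65, minute 80 to minute 85.
That is 2 disjoint pieces.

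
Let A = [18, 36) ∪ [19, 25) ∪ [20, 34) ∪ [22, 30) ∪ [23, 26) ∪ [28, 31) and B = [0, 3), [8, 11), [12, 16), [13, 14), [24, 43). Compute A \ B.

[18, 24)

A, merged: [18, 36).
B, merged: [0, 3), [8, 11), [12, 16), [24, 43).
[18, 36) \ B = [18, 24).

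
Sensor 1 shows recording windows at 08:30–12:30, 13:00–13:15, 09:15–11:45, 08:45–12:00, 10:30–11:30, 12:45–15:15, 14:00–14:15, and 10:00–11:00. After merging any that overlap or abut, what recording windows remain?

Sort by start: 08:30–12:30, 08:45–12:00, 09:15–11:45, 10:00–11:00, 10:30–11:30, 12:45–15:15, 13:00–13:15, 14:00–14:15.
08:45–12:00 overlaps/touches 08:30–12:30 → extend to 08:30–12:30.
09:15–11:45 overlaps/touches 08:30–12:30 → extend to 08:30–12:30.
10:00–11:00 overlaps/touches 08:30–12:30 → extend to 08:30–12:30.
10:30–11:30 overlaps/touches 08:30–12:30 → extend to 08:30–12:30.
12:45–15:15 is disjoint → start new block.
13:00–13:15 overlaps/touches 12:45–15:15 → extend to 12:45–15:15.
14:00–14:15 overlaps/touches 12:45–15:15 → extend to 12:45–15:15.

08:30–12:30, 12:45–15:15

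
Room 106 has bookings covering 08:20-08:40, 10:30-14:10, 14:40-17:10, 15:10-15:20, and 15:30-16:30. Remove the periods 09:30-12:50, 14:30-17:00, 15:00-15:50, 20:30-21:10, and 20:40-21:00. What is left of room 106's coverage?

First set merges to 08:20–08:40, 10:30–14:10, 14:40–17:10.
Second set merges to 09:30–12:50, 14:30–17:00, 20:30–21:10.
08:20–08:40: no B overlap → unchanged.
10:30–14:10 minus B → 12:50–14:10.
14:40–17:10 minus B → 17:00–17:10.

08:20–08:40, 12:50–14:10, 17:00–17:10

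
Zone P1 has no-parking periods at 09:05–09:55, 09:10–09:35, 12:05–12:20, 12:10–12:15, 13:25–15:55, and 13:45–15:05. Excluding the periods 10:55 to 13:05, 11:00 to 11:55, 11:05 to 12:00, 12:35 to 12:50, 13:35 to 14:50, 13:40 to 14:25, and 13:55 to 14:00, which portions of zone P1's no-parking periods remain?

First set merges to 09:05-09:55, 12:05-12:20, 13:25-15:55.
Second set merges to 10:55-13:05, 13:35-14:50.
09:05-09:55 is untouched.
12:05-12:20 lies entirely inside B → drops out.
13:25-15:55 with B removed leaves 13:25-13:35, 14:50-15:55.

09:05-09:55, 13:25-13:35, 14:50-15:55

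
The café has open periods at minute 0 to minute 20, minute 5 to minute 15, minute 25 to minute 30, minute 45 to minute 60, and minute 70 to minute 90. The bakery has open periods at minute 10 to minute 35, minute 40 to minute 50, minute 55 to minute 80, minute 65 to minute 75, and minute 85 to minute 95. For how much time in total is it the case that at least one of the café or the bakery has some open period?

90 minutes

Merge the first list: minute 0 to minute 20, minute 25 to minute 30, minute 45 to minute 60, minute 70 to minute 90.
Merge the second list: minute 10 to minute 35, minute 40 to minute 50, minute 55 to minute 80, minute 85 to minute 95.
A ∪ B = minute 0 to minute 35, minute 40 to minute 95.
Total: 35 minutes + 55 minutes = 90 minutes.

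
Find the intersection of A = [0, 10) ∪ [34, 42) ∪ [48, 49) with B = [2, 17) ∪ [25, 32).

[0, 10) overlaps B on [2, 10).
[34, 42) falls entirely outside B.
[48, 49) falls entirely outside B.

[2, 10)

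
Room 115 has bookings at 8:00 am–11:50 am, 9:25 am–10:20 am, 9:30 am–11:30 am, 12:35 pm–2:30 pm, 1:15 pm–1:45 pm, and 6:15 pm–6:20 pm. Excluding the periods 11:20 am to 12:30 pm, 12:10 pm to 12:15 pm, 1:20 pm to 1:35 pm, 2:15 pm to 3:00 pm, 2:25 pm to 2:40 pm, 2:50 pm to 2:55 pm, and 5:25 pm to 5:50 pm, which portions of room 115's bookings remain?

8:00 am-11:20 am, 12:35 pm-1:20 pm, 1:35 pm-2:15 pm, 6:15 pm-6:20 pm

Merge the first list: 8:00 am-11:50 am, 12:35 pm-2:30 pm, 6:15 pm-6:20 pm.
Merge the second list: 11:20 am-12:30 pm, 1:20 pm-1:35 pm, 2:15 pm-3:00 pm, 5:25 pm-5:50 pm.
8:00 am-11:50 am minus B → 8:00 am-11:20 am.
12:35 pm-2:30 pm minus B → 12:35 pm-1:20 pm, 1:35 pm-2:15 pm.
6:15 pm-6:20 pm: no B overlap → unchanged.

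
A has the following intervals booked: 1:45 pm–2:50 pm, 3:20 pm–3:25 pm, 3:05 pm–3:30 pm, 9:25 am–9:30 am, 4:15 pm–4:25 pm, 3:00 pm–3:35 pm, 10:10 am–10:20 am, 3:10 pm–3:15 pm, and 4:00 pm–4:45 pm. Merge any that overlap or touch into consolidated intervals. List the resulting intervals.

Sort by start: 9:25 am-9:30 am, 10:10 am-10:20 am, 1:45 pm-2:50 pm, 3:00 pm-3:35 pm, 3:05 pm-3:30 pm, 3:10 pm-3:15 pm, 3:20 pm-3:25 pm, 4:00 pm-4:45 pm, 4:15 pm-4:25 pm.
10:10 am-10:20 am is disjoint → start new block.
1:45 pm-2:50 pm is disjoint → start new block.
3:00 pm-3:35 pm is disjoint → start new block.
3:05 pm-3:30 pm overlaps/touches 3:00 pm-3:35 pm → extend to 3:00 pm-3:35 pm.
3:10 pm-3:15 pm overlaps/touches 3:00 pm-3:35 pm → extend to 3:00 pm-3:35 pm.
3:20 pm-3:25 pm overlaps/touches 3:00 pm-3:35 pm → extend to 3:00 pm-3:35 pm.
4:00 pm-4:45 pm is disjoint → start new block.
4:15 pm-4:25 pm overlaps/touches 4:00 pm-4:45 pm → extend to 4:00 pm-4:45 pm.

9:25 am-9:30 am, 10:10 am-10:20 am, 1:45 pm-2:50 pm, 3:00 pm-3:35 pm, 4:00 pm-4:45 pm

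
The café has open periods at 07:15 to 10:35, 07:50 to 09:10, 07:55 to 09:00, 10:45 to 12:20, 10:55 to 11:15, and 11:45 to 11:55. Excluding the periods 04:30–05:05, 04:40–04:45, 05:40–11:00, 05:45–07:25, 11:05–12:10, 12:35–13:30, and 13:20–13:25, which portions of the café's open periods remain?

11:00–11:05, 12:10–12:20

First set merges to 07:15–10:35, 10:45–12:20.
Second set merges to 04:30–05:05, 05:40–11:00, 11:05–12:10, 12:35–13:30.
07:15–10:35 lies entirely inside B → drops out.
10:45–12:20 with B removed leaves 11:00–11:05, 12:10–12:20.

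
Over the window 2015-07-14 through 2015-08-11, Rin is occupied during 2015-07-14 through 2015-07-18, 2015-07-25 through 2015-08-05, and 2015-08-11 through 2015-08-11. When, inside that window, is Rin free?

2015-07-19 through 2015-07-24, 2015-08-06 through 2015-08-10

The merged coverage is 2015-07-14 through 2015-07-18, 2015-07-25 through 2015-08-05, 2015-08-11 through 2015-08-11.
Complement within 2015-07-14 through 2015-08-11: 2015-07-19 through 2015-07-24, 2015-08-06 through 2015-08-10.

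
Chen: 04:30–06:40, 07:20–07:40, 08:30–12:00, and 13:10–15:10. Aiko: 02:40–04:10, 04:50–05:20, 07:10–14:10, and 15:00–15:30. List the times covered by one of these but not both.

02:40–04:10, 04:30–04:50, 05:20–06:40, 07:10–07:20, 07:40–08:30, 12:00–13:10, 14:10–15:00, 15:10–15:30

A but not B: 04:30–04:50, 05:20–06:40, 14:10–15:00.
B but not A: 02:40–04:10, 07:10–07:20, 07:40–08:30, 12:00–13:10, 15:10–15:30.
Combining gives A △ B.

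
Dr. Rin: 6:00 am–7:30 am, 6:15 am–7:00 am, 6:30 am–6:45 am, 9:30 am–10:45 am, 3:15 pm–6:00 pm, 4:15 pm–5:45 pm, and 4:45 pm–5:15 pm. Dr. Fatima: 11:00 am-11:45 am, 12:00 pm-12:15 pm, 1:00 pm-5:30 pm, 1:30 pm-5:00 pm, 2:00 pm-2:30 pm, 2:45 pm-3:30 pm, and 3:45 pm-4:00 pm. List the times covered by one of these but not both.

First set merges to 6:00 am-7:30 am, 9:30 am-10:45 am, 3:15 pm-6:00 pm.
Second set merges to 11:00 am-11:45 am, 12:00 pm-12:15 pm, 1:00 pm-5:30 pm.
Only in the first: 6:00 am-7:30 am, 9:30 am-10:45 am, 5:30 pm-6:00 pm.
Only in the second: 11:00 am-11:45 am, 12:00 pm-12:15 pm, 1:00 pm-3:15 pm.
Together these are the periods covered by exactly one.

6:00 am-7:30 am, 9:30 am-10:45 am, 11:00 am-11:45 am, 12:00 pm-12:15 pm, 1:00 pm-3:15 pm, 5:30 pm-6:00 pm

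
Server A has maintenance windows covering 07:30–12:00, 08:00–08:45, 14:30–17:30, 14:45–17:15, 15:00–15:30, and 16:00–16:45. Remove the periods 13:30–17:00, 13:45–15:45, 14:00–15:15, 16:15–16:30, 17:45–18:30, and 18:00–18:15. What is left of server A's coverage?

07:30-12:00, 17:00-17:30

A, merged: 07:30-12:00, 14:30-17:30.
B, merged: 13:30-17:00, 17:45-18:30.
07:30-12:00: no B overlap → unchanged.
14:30-17:30 minus B → 17:00-17:30.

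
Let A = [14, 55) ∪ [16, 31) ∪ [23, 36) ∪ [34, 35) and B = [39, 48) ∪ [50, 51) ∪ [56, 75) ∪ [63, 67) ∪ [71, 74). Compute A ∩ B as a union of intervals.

Merge the first list: [14, 55).
Merge the second list: [39, 48), [50, 51), [56, 75).
[14, 55) meets the second set on [39, 48), [50, 51).

[39, 48) ∪ [50, 51)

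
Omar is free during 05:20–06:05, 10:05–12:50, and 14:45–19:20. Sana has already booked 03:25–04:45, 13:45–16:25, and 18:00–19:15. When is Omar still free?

05:20-06:05 is untouched.
10:05-12:50 is untouched.
14:45-19:20 with B removed leaves 16:25-18:00, 19:15-19:20.

05:20-06:05, 10:05-12:50, 16:25-18:00, 19:15-19:20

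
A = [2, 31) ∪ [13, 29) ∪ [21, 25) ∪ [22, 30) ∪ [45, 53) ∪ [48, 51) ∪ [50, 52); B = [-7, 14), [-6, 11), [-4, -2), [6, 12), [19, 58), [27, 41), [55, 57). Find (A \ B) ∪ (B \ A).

Merge the first list: [2, 31), [45, 53).
Merge the second list: [-7, 14), [19, 58).
A \ B = [14, 19).
B \ A = [-7, 2), [31, 45), [53, 58).
Union of the two gives the symmetric difference.

[-7, 2) ∪ [14, 19) ∪ [31, 45) ∪ [53, 58)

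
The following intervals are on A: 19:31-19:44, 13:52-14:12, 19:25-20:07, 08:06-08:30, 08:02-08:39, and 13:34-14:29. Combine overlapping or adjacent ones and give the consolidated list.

08:02–08:39, 13:34–14:29, 19:25–20:07

Sort by start: 08:02–08:39, 08:06–08:30, 13:34–14:29, 13:52–14:12, 19:25–20:07, 19:31–19:44.
08:06–08:30 overlaps/touches 08:02–08:39 → extend to 08:02–08:39.
13:34–14:29 is disjoint → start new block.
13:52–14:12 overlaps/touches 13:34–14:29 → extend to 13:34–14:29.
19:25–20:07 is disjoint → start new block.
19:31–19:44 overlaps/touches 19:25–20:07 → extend to 19:25–20:07.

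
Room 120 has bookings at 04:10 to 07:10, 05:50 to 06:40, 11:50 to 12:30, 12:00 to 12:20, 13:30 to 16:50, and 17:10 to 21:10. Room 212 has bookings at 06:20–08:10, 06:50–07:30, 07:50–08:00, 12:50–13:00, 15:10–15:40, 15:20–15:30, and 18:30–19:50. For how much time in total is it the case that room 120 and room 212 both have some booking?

Merge the first list: 04:10-07:10, 11:50-12:30, 13:30-16:50, 17:10-21:10.
Merge the second list: 06:20-08:10, 12:50-13:00, 15:10-15:40, 18:30-19:50.
A ∩ B = 06:20-07:10, 15:10-15:40, 18:30-19:50.
Total: 50 min + 30 min + 1 h 20 min = 2 h 40 min.

2 h 40 min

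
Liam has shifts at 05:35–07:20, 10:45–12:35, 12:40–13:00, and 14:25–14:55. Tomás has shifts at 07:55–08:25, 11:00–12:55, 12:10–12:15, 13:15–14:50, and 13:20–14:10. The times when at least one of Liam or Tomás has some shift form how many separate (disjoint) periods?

4

B, merged: 07:55-08:25, 11:00-12:55, 13:15-14:50.
A ∪ B = 05:35-07:20, 07:55-08:25, 10:45-13:00, 13:15-14:55.
That is 4 disjoint pieces.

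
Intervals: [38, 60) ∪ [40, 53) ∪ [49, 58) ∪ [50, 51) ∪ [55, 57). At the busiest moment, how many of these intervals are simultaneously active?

4

Walk the sorted start/end points keeping a running depth.
The depth first hits 4 at 50.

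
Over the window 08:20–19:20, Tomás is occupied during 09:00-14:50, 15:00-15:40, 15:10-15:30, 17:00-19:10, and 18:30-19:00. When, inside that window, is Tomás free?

08:20-09:00, 14:50-15:00, 15:40-17:00, 19:10-19:20

Covered (merged): 09:00-14:50, 15:00-15:40, 17:00-19:10.
Complement within 08:20-19:20: 08:20-09:00, 14:50-15:00, 15:40-17:00, 19:10-19:20.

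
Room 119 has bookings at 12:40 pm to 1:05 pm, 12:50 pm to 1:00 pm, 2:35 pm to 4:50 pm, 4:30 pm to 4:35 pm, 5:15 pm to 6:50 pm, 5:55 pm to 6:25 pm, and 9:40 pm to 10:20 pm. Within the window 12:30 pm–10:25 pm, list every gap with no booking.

12:30 pm–12:40 pm, 1:05 pm–2:35 pm, 4:50 pm–5:15 pm, 6:50 pm–9:40 pm, 10:20 pm–10:25 pm

After merging, the occupied span is 12:40 pm–1:05 pm, 2:35 pm–4:50 pm, 5:15 pm–6:50 pm, 9:40 pm–10:20 pm.
Uncovered inside 12:30 pm–10:25 pm: 12:30 pm–12:40 pm, 1:05 pm–2:35 pm, 4:50 pm–5:15 pm, 6:50 pm–9:40 pm, 10:20 pm–10:25 pm.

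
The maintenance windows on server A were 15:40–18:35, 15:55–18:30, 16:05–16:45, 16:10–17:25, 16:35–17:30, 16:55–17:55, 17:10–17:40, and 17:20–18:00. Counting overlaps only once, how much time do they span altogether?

2 h 55 min

Merged: 15:40–18:35.
Length: 2 h 55 min.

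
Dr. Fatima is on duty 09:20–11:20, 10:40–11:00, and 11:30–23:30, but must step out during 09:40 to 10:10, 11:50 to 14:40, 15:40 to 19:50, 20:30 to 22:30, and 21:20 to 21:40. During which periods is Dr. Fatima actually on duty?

Merge the first list: 09:20–11:20, 11:30–23:30.
Merge the second list: 09:40–10:10, 11:50–14:40, 15:40–19:50, 20:30–22:30.
09:20–11:20 \ B = 09:20–09:40, 10:10–11:20.
11:30–23:30 \ B = 11:30–11:50, 14:40–15:40, 19:50–20:30, 22:30–23:30.

09:20–09:40, 10:10–11:20, 11:30–11:50, 14:40–15:40, 19:50–20:30, 22:30–23:30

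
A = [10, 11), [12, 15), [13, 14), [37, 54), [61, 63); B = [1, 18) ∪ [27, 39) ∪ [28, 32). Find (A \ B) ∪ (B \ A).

[1, 10) ∪ [11, 12) ∪ [15, 18) ∪ [27, 37) ∪ [39, 54) ∪ [61, 63)

First set merges to [10, 11), [12, 15), [37, 54), [61, 63).
Second set merges to [1, 18), [27, 39).
Only in the first: [39, 54), [61, 63).
Only in the second: [1, 10), [11, 12), [15, 18), [27, 37).
Together these are the periods covered by exactly one.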